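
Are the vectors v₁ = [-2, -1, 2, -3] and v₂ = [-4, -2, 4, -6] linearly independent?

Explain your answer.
No, linearly dependent (v₂ = 2·v₁)

Check whether there is a scalar k with v₂ = k·v₁.
Comparing components, k = 2 satisfies 2·[-2, -1, 2, -3] = [-4, -2, 4, -6].
Since v₂ is a scalar multiple of v₁, the two vectors are linearly dependent.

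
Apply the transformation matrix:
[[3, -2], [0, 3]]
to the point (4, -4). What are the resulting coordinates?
(20, -12)

Matrix multiplication:
[[3, -2], [0, 3]] × [4, -4]ᵀ
= [3×4 + -2×-4, 0×4 + 3×-4]ᵀ
= [20.0000, -12.0000]ᵀ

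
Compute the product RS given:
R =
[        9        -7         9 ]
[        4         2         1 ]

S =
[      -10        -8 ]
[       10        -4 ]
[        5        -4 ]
RS =
[     -115       -80 ]
[      -15       -44 ]

Matrix multiplication: (RS)[i][j] = sum over k of R[i][k] * S[k][j].
  (RS)[0][0] = (9)*(-10) + (-7)*(10) + (9)*(5) = -115
  (RS)[0][1] = (9)*(-8) + (-7)*(-4) + (9)*(-4) = -80
  (RS)[1][0] = (4)*(-10) + (2)*(10) + (1)*(5) = -15
  (RS)[1][1] = (4)*(-8) + (2)*(-4) + (1)*(-4) = -44
RS =
[     -115       -80 ]
[      -15       -44 ]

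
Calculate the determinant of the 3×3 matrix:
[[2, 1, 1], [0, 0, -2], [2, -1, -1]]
-8

Expansion along first row:
det = 2·det([[0,-2],[-1,-1]]) - 1·det([[0,-2],[2,-1]]) + 1·det([[0,0],[2,-1]])
    = 2·(0·-1 - -2·-1) - 1·(0·-1 - -2·2) + 1·(0·-1 - 0·2)
    = 2·-2 - 1·4 + 1·0
    = -4 + -4 + 0 = -8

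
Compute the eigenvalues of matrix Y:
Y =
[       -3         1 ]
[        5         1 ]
λ = -4, 2

Solve det(Y - λI) = 0. For a 2×2 matrix the characteristic equation is λ² - (trace)λ + det = 0.
trace(Y) = a + d = -3 + 1 = -2.
det(Y) = a*d - b*c = (-3)*(1) - (1)*(5) = -3 - 5 = -8.
Characteristic equation: λ² - (-2)λ + (-8) = 0.
Discriminant = (-2)² - 4*(-8) = 4 + 32 = 36.
λ = (-2 ± √36) / 2 = (-2 ± 6) / 2 = -4, 2.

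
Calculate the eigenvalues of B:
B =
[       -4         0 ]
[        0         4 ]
λ = -4, 4

Solve det(B - λI) = 0. For a 2×2 matrix the characteristic equation is λ² - (trace)λ + det = 0.
trace(B) = a + d = -4 + 4 = 0.
det(B) = a*d - b*c = (-4)*(4) - (0)*(0) = -16 - 0 = -16.
Characteristic equation: λ² - (0)λ + (-16) = 0.
Discriminant = (0)² - 4*(-16) = 0 + 64 = 64.
λ = (0 ± √64) / 2 = (0 ± 8) / 2 = -4, 4.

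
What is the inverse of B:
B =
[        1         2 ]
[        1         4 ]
det(B) = 2
B⁻¹ =
[        2        -1 ]
[     -1/2       1/2 ]

For a 2×2 matrix B = [[a, b], [c, d]] with det(B) ≠ 0, B⁻¹ = (1/det(B)) * [[d, -b], [-c, a]].
det(B) = (1)*(4) - (2)*(1) = 4 - 2 = 2.
B⁻¹ = (1/2) * [[4, -2], [-1, 1]].
Dividing each entry by 2 and reducing:
B⁻¹ =
[        2        -1 ]
[     -1/2       1/2 ]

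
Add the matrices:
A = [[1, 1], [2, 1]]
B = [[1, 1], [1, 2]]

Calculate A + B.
[[2, 2], [3, 3]]

Add corresponding elements:
(1)+(1)=2
(1)+(1)=2
(2)+(1)=3
(1)+(2)=3
A + B = [[2, 2], [3, 3]]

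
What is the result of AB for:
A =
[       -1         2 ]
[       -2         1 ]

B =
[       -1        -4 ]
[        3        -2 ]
AB =
[        7         0 ]
[        5         6 ]

Matrix multiplication: (AB)[i][j] = sum over k of A[i][k] * B[k][j].
  (AB)[0][0] = (-1)*(-1) + (2)*(3) = 7
  (AB)[0][1] = (-1)*(-4) + (2)*(-2) = 0
  (AB)[1][0] = (-2)*(-1) + (1)*(3) = 5
  (AB)[1][1] = (-2)*(-4) + (1)*(-2) = 6
AB =
[        7         0 ]
[        5         6 ]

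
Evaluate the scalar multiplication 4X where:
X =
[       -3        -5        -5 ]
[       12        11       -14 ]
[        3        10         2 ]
4X =
[      -12       -20       -20 ]
[       48        44       -56 ]
[       12        40         8 ]

Scalar multiplication is elementwise: (4X)[i][j] = 4 * X[i][j].
  (4X)[0][0] = 4 * (-3) = -12
  (4X)[0][1] = 4 * (-5) = -20
  (4X)[0][2] = 4 * (-5) = -20
  (4X)[1][0] = 4 * (12) = 48
  (4X)[1][1] = 4 * (11) = 44
  (4X)[1][2] = 4 * (-14) = -56
  (4X)[2][0] = 4 * (3) = 12
  (4X)[2][1] = 4 * (10) = 40
  (4X)[2][2] = 4 * (2) = 8
4X =
[      -12       -20       -20 ]
[       48        44       -56 ]
[       12        40         8 ]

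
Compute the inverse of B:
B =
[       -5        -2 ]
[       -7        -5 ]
det(B) = 11
B⁻¹ =
[    -5/11      2/11 ]
[     7/11     -5/11 ]

For a 2×2 matrix B = [[a, b], [c, d]] with det(B) ≠ 0, B⁻¹ = (1/det(B)) * [[d, -b], [-c, a]].
det(B) = (-5)*(-5) - (-2)*(-7) = 25 - 14 = 11.
B⁻¹ = (1/11) * [[-5, 2], [7, -5]].
Dividing each entry by 11 and reducing:
B⁻¹ =
[    -5/11      2/11 ]
[     7/11     -5/11 ]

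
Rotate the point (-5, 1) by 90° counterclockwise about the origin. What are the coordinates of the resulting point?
(-1, -5)

Rotation matrix R(θ) = [[cos θ, -sin θ], [sin θ, cos θ]]; for θ = 90°:
R = [[0, -1], [1, 0]]
Result: R × [-5, 1]ᵀ = [0·-5 + (-1)·1, 1·-5 + (0)·1]ᵀ = (-1, -5)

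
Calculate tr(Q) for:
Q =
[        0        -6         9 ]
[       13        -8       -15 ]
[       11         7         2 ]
tr(Q) = 0 - 8 + 2 = -6

The trace of a square matrix is the sum of its diagonal entries.
Diagonal entries of Q: Q[0][0] = 0, Q[1][1] = -8, Q[2][2] = 2.
tr(Q) = 0 - 8 + 2 = -6.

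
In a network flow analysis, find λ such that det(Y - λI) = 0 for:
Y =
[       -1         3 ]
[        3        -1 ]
λ = -4, 2

Solve det(Y - λI) = 0. For a 2×2 matrix the characteristic equation is λ² - (trace)λ + det = 0.
trace(Y) = a + d = -1 - 1 = -2.
det(Y) = a*d - b*c = (-1)*(-1) - (3)*(3) = 1 - 9 = -8.
Characteristic equation: λ² - (-2)λ + (-8) = 0.
Discriminant = (-2)² - 4*(-8) = 4 + 32 = 36.
λ = (-2 ± √36) / 2 = (-2 ± 6) / 2 = -4, 2.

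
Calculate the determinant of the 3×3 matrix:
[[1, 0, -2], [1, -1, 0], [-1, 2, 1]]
-3

Expansion along first row:
det = 1·det([[-1,0],[2,1]]) - 0·det([[1,0],[-1,1]]) + -2·det([[1,-1],[-1,2]])
    = 1·(-1·1 - 0·2) - 0·(1·1 - 0·-1) + -2·(1·2 - -1·-1)
    = 1·-1 - 0·1 + -2·1
    = -1 + 0 + -2 = -3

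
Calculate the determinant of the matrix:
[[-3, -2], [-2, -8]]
20

For a 2×2 matrix [[a, b], [c, d]], det = ad - bc
det = (-3)(-8) - (-2)(-2) = 24 - 4 = 20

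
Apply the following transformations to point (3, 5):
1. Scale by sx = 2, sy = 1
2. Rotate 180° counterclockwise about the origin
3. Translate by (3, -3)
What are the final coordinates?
(-3, -8)

Step 1: Scale → (6, 5)
Step 2: Rotate 180° → (-6, -5)
Step 3: Translate → (-3, -8)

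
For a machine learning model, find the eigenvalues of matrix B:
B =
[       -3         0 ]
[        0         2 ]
λ = -3, 2

Solve det(B - λI) = 0. For a 2×2 matrix the characteristic equation is λ² - (trace)λ + det = 0.
trace(B) = a + d = -3 + 2 = -1.
det(B) = a*d - b*c = (-3)*(2) - (0)*(0) = -6 - 0 = -6.
Characteristic equation: λ² - (-1)λ + (-6) = 0.
Discriminant = (-1)² - 4*(-6) = 1 + 24 = 25.
λ = (-1 ± √25) / 2 = (-1 ± 5) / 2 = -3, 2.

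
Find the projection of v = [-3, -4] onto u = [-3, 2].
[-3/13, 2/13]

The projection of v onto u is proj_u(v) = ((v·u) / (u·u)) · u.
v·u = (-3)*(-3) + (-4)*(2) = 1.
u·u = (-3)*(-3) + (2)*(2) = 13.
coefficient = 1 / 13 = 1/13.
proj_u(v) = 1/13 · [-3, 2] = [-3/13, 2/13].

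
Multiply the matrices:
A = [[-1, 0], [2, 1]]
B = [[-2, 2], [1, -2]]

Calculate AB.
[[2, -2], [-3, 2]]

Each entry (i,j) of AB = sum over k of A[i][k]*B[k][j].
(AB)[0][0] = (-1)*(-2) + (0)*(1) = 2
(AB)[0][1] = (-1)*(2) + (0)*(-2) = -2
(AB)[1][0] = (2)*(-2) + (1)*(1) = -3
(AB)[1][1] = (2)*(2) + (1)*(-2) = 2
AB = [[2, -2], [-3, 2]]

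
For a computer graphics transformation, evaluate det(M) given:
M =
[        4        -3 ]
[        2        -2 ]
det(M) = -2

For a 2×2 matrix [[a, b], [c, d]], det = a*d - b*c.
det(M) = (4)*(-2) - (-3)*(2) = -8 + 6 = -2.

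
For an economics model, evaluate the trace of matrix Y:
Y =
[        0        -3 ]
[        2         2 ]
tr(Y) = 0 + 2 = 2

The trace of a square matrix is the sum of its diagonal entries.
Diagonal entries of Y: Y[0][0] = 0, Y[1][1] = 2.
tr(Y) = 0 + 2 = 2.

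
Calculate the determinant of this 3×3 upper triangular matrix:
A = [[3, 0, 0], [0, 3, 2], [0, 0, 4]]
36

The determinant of a triangular matrix is the product of its diagonal entries (the off-diagonal entries above the diagonal do not affect it).
det(A) = (3) * (3) * (4) = 36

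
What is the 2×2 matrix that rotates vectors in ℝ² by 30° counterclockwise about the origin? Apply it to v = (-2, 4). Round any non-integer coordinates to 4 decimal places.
R = [[√3/2, -1/2], [1/2, √3/2]]; R·v = (-3.7321, 2.4641)

A counterclockwise rotation by angle θ in ℝ² has matrix R(θ) = [[cos θ, -sin θ], [sin θ, cos θ]].
For θ = 30°: cos θ = √3/2, sin θ = 1/2.
R(30°) = [[√3/2, -1/2], [1/2, √3/2]].
R·v = [√3/2·-2 + (-1/2)·4, 1/2·-2 + √3/2·4] = (-3.7321, 2.4641).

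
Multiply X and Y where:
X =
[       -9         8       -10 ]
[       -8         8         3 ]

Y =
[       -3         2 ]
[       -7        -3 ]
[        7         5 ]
XY =
[      -99       -92 ]
[      -11       -25 ]

Matrix multiplication: (XY)[i][j] = sum over k of X[i][k] * Y[k][j].
  (XY)[0][0] = (-9)*(-3) + (8)*(-7) + (-10)*(7) = -99
  (XY)[0][1] = (-9)*(2) + (8)*(-3) + (-10)*(5) = -92
  (XY)[1][0] = (-8)*(-3) + (8)*(-7) + (3)*(7) = -11
  (XY)[1][1] = (-8)*(2) + (8)*(-3) + (3)*(5) = -25
XY =
[      -99       -92 ]
[      -11       -25 ]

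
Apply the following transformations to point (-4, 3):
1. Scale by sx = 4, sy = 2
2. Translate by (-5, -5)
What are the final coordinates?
(-21, 1)

Step 1: Scale (-4, 3) by (sx, sy) = (4, 2) → (-16, 6)
Step 2: Translate by (-5, -5) → (-21, 1)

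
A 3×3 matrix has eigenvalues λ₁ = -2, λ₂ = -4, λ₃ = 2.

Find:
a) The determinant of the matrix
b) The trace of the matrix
det = 16, trace = -4

Two standard eigenvalue identities:
- det(A) equals the product of the eigenvalues (counted with multiplicity).
- trace(A) equals the sum of the eigenvalues.
det(A) = (-2)*(-4)*(2) = 16.
trace(A) = -2 - 4 + 2 = -4.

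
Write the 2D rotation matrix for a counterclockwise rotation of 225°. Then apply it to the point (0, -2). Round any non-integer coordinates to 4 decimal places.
R = [[-√2/2, √2/2], [-√2/2, -√2/2]]; R·(0, -2) = (-1.4142, 1.4142)

Rotation matrix formula: R(θ) = [[cos θ, -sin θ], [sin θ, cos θ]]
For θ = 225°:
cos(225°) = -√2/2
sin(225°) = -√2/2
R = [[-√2/2, √2/2], [-√2/2, -√2/2]]
Apply to (0, -2): [-√2/2·0 + (√2/2)·-2, -√2/2·0 + -√2/2·-2] = (-1.4142, 1.4142)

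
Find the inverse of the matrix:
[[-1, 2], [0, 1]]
[[-1, 2], [0, 1]]

For [[a,b],[c,d]], inverse = (1/det)·[[d,-b],[-c,a]]
det = -1·1 - 2·0 = -1
Inverse = (1/-1)·[[1, -2], [0, -1]]
        = [[-1, 2], [0, 1]]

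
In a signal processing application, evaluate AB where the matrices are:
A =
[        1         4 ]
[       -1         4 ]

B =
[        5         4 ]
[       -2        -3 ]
AB =
[       -3        -8 ]
[      -13       -16 ]

Matrix multiplication: (AB)[i][j] = sum over k of A[i][k] * B[k][j].
  (AB)[0][0] = (1)*(5) + (4)*(-2) = -3
  (AB)[0][1] = (1)*(4) + (4)*(-3) = -8
  (AB)[1][0] = (-1)*(5) + (4)*(-2) = -13
  (AB)[1][1] = (-1)*(4) + (4)*(-3) = -16
AB =
[       -3        -8 ]
[      -13       -16 ]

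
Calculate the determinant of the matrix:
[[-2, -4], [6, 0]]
24

For a 2×2 matrix [[a, b], [c, d]], det = ad - bc
det = (-2)(0) - (-4)(6) = 0 - -24 = 24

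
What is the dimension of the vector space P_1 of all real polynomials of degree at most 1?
Dimension = 2

A polynomial of degree at most 1 can be written as a₀ + a₁x, with 2 free coefficients a₀, a₁.
The set {1, x} is a basis: it spans P_1 (every such polynomial is a linear combination of these) and is linearly independent (a polynomial is zero iff all its coefficients are zero).
Therefore dim(P_1) = 1 + 1 = 2.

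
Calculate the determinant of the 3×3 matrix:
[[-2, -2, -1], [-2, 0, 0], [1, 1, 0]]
2

Expansion along first row:
det = -2·det([[0,0],[1,0]]) - -2·det([[-2,0],[1,0]]) + -1·det([[-2,0],[1,1]])
    = -2·(0·0 - 0·1) - -2·(-2·0 - 0·1) + -1·(-2·1 - 0·1)
    = -2·0 - -2·0 + -1·-2
    = 0 + 0 + 2 = 2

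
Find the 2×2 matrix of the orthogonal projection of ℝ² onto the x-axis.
[[1, 0], [0, 0]]

The orthogonal projection onto the line spanned by a nonzero vector u = (a, b) has matrix P = (u uᵀ) / (uᵀ u) = (1/(a² + b²)) · [[a², ab], [ab, b²]].
Here u = (1, 0), so a² + b² = 1 + 0 = 1.
P = (1/1) · [[1, 0], [0, 0]] = [[1, 0], [0, 0]].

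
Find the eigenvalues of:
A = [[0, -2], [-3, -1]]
λ = -3, 2

Solve det(A - λI) = 0. For a 2×2 matrix this is λ² - (trace)λ + det = 0.
trace(A) = 0 - 1 = -1.
det(A) = (0)*(-1) - (-2)*(-3) = 0 - 6 = -6.
Characteristic equation: λ² - (-1)λ + (-6) = 0.
Discriminant: (-1)² - 4*(-6) = 1 + 24 = 25.
Roots: λ = (-1 ± √25) / 2 = -3, 2.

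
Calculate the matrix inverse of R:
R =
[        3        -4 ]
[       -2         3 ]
det(R) = 1
R⁻¹ =
[        3         4 ]
[        2         3 ]

For a 2×2 matrix R = [[a, b], [c, d]] with det(R) ≠ 0, R⁻¹ = (1/det(R)) * [[d, -b], [-c, a]].
det(R) = (3)*(3) - (-4)*(-2) = 9 - 8 = 1.
R⁻¹ = (1/1) * [[3, 4], [2, 3]].
Dividing each entry by 1 and reducing:
R⁻¹ =
[        3         4 ]
[        2         3 ]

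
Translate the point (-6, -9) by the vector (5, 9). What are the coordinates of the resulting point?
(-1, 0)

Translation by (5, 9):
x' = -6 + 5 = -1
y' = -9 + 9 = 0
Homogeneous matrix: [[1, 0, 5], [0, 1, 9], [0, 0, 1]]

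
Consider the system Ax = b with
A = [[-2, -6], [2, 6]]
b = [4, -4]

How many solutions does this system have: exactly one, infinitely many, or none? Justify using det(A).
Infinitely many solutions

det(A) = (-2)*(6) - (-6)*(2) = 0, so A is singular (column 2 is 3 times column 1).
b = [4, -4] = -2 * column 1 of A, so b lies in the column space of A.
A singular matrix whose right-hand side is in its column space gives a 1-parameter family of solutions — infinitely many.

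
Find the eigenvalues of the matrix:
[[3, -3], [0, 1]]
λ = 1 and λ = 3

Characteristic equation: det(A - λI) = 0
λ² - (trace)λ + (det) = 0
λ² - (4)λ + (3) = 0
λ² - 4λ + 3 = 0
Solving: λ = 1, 3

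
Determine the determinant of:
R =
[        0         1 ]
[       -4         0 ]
det(R) = 4

For a 2×2 matrix [[a, b], [c, d]], det = a*d - b*c.
det(R) = (0)*(0) - (1)*(-4) = 0 + 4 = 4.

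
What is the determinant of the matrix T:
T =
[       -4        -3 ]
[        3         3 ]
det(T) = -3

For a 2×2 matrix [[a, b], [c, d]], det = a*d - b*c.
det(T) = (-4)*(3) - (-3)*(3) = -12 + 9 = -3.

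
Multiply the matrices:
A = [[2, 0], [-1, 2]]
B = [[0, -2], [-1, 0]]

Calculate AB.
[[0, -4], [-2, 2]]

Each entry (i,j) of AB = sum over k of A[i][k]*B[k][j].
(AB)[0][0] = (2)*(0) + (0)*(-1) = 0
(AB)[0][1] = (2)*(-2) + (0)*(0) = -4
(AB)[1][0] = (-1)*(0) + (2)*(-1) = -2
(AB)[1][1] = (-1)*(-2) + (2)*(0) = 2
AB = [[0, -4], [-2, 2]]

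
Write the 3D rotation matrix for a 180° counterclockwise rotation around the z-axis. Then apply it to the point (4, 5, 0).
R = [[-1, 0, 0], [0, -1, 0], [0, 0, 1]]; R·(4, 5, 0) = (-4, -5, 0)

Rotation matrix for 180° around z-axis:
cos(180°) = -1, sin(180°) = 0
R = [[-1, 0, 0], [0, -1, 0], [0, 0, 1]]
Apply to (4, 5, 0): R·[4, 5, 0]ᵀ = (-4, -5, 0)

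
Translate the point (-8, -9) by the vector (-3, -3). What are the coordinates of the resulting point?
(-11, -12)

Translation by (-3, -3):
x' = -8 + -3 = -11
y' = -9 + -3 = -12
Homogeneous matrix: [[1, 0, -3], [0, 1, -3], [0, 0, 1]]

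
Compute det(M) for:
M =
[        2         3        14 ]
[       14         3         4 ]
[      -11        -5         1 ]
det(M) = -646

Expand along row 0 (cofactor expansion): det(M) = a*(e*i - f*h) - b*(d*i - f*g) + c*(d*h - e*g), where the 3×3 is [[a, b, c], [d, e, f], [g, h, i]].
Minor M_00 = (3)*(1) - (4)*(-5) = 3 + 20 = 23.
Minor M_01 = (14)*(1) - (4)*(-11) = 14 + 44 = 58.
Minor M_02 = (14)*(-5) - (3)*(-11) = -70 + 33 = -37.
det(M) = (2)*(23) - (3)*(58) + (14)*(-37) = 46 - 174 - 518 = -646.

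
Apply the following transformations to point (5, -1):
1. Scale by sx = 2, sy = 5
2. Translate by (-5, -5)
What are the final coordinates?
(5, -10)

Step 1: Scale (5, -1) by (sx, sy) = (2, 5) → (10, -5)
Step 2: Translate by (-5, -5) → (5, -10)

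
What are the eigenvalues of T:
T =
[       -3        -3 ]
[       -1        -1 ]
λ = -4, 0

Solve det(T - λI) = 0. For a 2×2 matrix the characteristic equation is λ² - (trace)λ + det = 0.
trace(T) = a + d = -3 - 1 = -4.
det(T) = a*d - b*c = (-3)*(-1) - (-3)*(-1) = 3 - 3 = 0.
Characteristic equation: λ² - (-4)λ + (0) = 0.
Discriminant = (-4)² - 4*(0) = 16 - 0 = 16.
λ = (-4 ± √16) / 2 = (-4 ± 4) / 2 = -4, 0.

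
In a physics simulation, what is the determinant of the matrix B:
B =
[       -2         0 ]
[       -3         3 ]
det(B) = -6

For a 2×2 matrix [[a, b], [c, d]], det = a*d - b*c.
det(B) = (-2)*(3) - (0)*(-3) = -6 - 0 = -6.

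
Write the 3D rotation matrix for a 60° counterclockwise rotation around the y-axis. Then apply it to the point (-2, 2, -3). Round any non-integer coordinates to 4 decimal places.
R = [[1/2, 0, √3/2], [0, 1, 0], [-√3/2, 0, 1/2]]; R·(-2, 2, -3) = (-3.5981, 2.0000, 0.2321)

Rotation matrix for 60° around y-axis:
cos(60°) = 1/2, sin(60°) = √3/2
R = [[1/2, 0, √3/2], [0, 1, 0], [-√3/2, 0, 1/2]]
Apply to (-2, 2, -3): R·[-2, 2, -3]ᵀ = (-3.5981, 2.0000, 0.2321)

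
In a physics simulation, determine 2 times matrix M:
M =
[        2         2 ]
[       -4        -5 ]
2M =
[        4         4 ]
[       -8       -10 ]

Scalar multiplication is elementwise: (2M)[i][j] = 2 * M[i][j].
  (2M)[0][0] = 2 * (2) = 4
  (2M)[0][1] = 2 * (2) = 4
  (2M)[1][0] = 2 * (-4) = -8
  (2M)[1][1] = 2 * (-5) = -10
2M =
[        4         4 ]
[       -8       -10 ]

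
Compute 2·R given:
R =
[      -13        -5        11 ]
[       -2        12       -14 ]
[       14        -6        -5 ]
2R =
[      -26       -10        22 ]
[       -4        24       -28 ]
[       28       -12       -10 ]

Scalar multiplication is elementwise: (2R)[i][j] = 2 * R[i][j].
  (2R)[0][0] = 2 * (-13) = -26
  (2R)[0][1] = 2 * (-5) = -10
  (2R)[0][2] = 2 * (11) = 22
  (2R)[1][0] = 2 * (-2) = -4
  (2R)[1][1] = 2 * (12) = 24
  (2R)[1][2] = 2 * (-14) = -28
  (2R)[2][0] = 2 * (14) = 28
  (2R)[2][1] = 2 * (-6) = -12
  (2R)[2][2] = 2 * (-5) = -10
2R =
[      -26       -10        22 ]
[       -4        24       -28 ]
[       28       -12       -10 ]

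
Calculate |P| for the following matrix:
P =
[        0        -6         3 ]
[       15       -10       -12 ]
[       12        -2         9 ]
det(P) = 1944

Expand along row 0 (cofactor expansion): det(P) = a*(e*i - f*h) - b*(d*i - f*g) + c*(d*h - e*g), where the 3×3 is [[a, b, c], [d, e, f], [g, h, i]].
Minor M_00 = (-10)*(9) - (-12)*(-2) = -90 - 24 = -114.
Minor M_01 = (15)*(9) - (-12)*(12) = 135 + 144 = 279.
Minor M_02 = (15)*(-2) - (-10)*(12) = -30 + 120 = 90.
det(P) = (0)*(-114) - (-6)*(279) + (3)*(90) = 0 + 1674 + 270 = 1944.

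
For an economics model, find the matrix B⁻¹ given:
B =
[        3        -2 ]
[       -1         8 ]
det(B) = 22
B⁻¹ =
[     4/11      1/11 ]
[     1/22      3/22 ]

For a 2×2 matrix B = [[a, b], [c, d]] with det(B) ≠ 0, B⁻¹ = (1/det(B)) * [[d, -b], [-c, a]].
det(B) = (3)*(8) - (-2)*(-1) = 24 - 2 = 22.
B⁻¹ = (1/22) * [[8, 2], [1, 3]].
Dividing each entry by 22 and reducing:
B⁻¹ =
[     4/11      1/11 ]
[     1/22      3/22 ]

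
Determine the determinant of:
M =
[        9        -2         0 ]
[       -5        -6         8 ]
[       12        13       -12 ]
det(M) = -360

Expand along row 0 (cofactor expansion): det(M) = a*(e*i - f*h) - b*(d*i - f*g) + c*(d*h - e*g), where the 3×3 is [[a, b, c], [d, e, f], [g, h, i]].
Minor M_00 = (-6)*(-12) - (8)*(13) = 72 - 104 = -32.
Minor M_01 = (-5)*(-12) - (8)*(12) = 60 - 96 = -36.
Minor M_02 = (-5)*(13) - (-6)*(12) = -65 + 72 = 7.
det(M) = (9)*(-32) - (-2)*(-36) + (0)*(7) = -288 - 72 + 0 = -360.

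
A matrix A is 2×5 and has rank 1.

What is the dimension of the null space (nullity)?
4

The rank-nullity theorem for an m×n matrix states:
rank(A) + nullity(A) = n (the number of columns).
Here n = 5 and rank(A) = 1, so nullity(A) = 5 - 1 = 4.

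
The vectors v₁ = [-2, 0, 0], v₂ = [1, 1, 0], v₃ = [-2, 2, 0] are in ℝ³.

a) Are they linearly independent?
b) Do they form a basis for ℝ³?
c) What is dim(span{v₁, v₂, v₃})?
Not independent, not a basis, dim(span) = 2

Check whether v₃ can be written as a linear combination of v₁ and v₂.
v₃ = (2)·v₁ + (2)·v₂ = [-2, 2, 0], so the three vectors are linearly dependent.
Thus they do not form a basis for ℝ³, and dim(span{v₁, v₂, v₃}) = 2 (spanned by v₁ and v₂).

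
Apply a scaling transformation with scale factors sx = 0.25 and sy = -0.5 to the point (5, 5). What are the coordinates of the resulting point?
(1.25, -2.5)

Scaling matrix:
[[0.25, 0], [0, -0.50]]
Result: (5 × 0.25, 5 × -0.5) = (1.25, -2.5)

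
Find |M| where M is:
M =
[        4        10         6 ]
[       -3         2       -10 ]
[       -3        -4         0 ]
det(M) = 248

Expand along row 0 (cofactor expansion): det(M) = a*(e*i - f*h) - b*(d*i - f*g) + c*(d*h - e*g), where the 3×3 is [[a, b, c], [d, e, f], [g, h, i]].
Minor M_00 = (2)*(0) - (-10)*(-4) = 0 - 40 = -40.
Minor M_01 = (-3)*(0) - (-10)*(-3) = 0 - 30 = -30.
Minor M_02 = (-3)*(-4) - (2)*(-3) = 12 + 6 = 18.
det(M) = (4)*(-40) - (10)*(-30) + (6)*(18) = -160 + 300 + 108 = 248.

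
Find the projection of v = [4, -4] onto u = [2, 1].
[8/5, 4/5]

The projection of v onto u is proj_u(v) = ((v·u) / (u·u)) · u.
v·u = (4)*(2) + (-4)*(1) = 4.
u·u = (2)*(2) + (1)*(1) = 5.
coefficient = 4 / 5 = 4/5.
proj_u(v) = 4/5 · [2, 1] = [8/5, 4/5].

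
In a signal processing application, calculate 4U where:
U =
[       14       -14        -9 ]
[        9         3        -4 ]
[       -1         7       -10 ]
4U =
[       56       -56       -36 ]
[       36        12       -16 ]
[       -4        28       -40 ]

Scalar multiplication is elementwise: (4U)[i][j] = 4 * U[i][j].
  (4U)[0][0] = 4 * (14) = 56
  (4U)[0][1] = 4 * (-14) = -56
  (4U)[0][2] = 4 * (-9) = -36
  (4U)[1][0] = 4 * (9) = 36
  (4U)[1][1] = 4 * (3) = 12
  (4U)[1][2] = 4 * (-4) = -16
  (4U)[2][0] = 4 * (-1) = -4
  (4U)[2][1] = 4 * (7) = 28
  (4U)[2][2] = 4 * (-10) = -40
4U =
[       56       -56       -36 ]
[       36        12       -16 ]
[       -4        28       -40 ]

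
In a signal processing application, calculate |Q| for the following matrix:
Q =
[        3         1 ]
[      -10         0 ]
det(Q) = 10

For a 2×2 matrix [[a, b], [c, d]], det = a*d - b*c.
det(Q) = (3)*(0) - (1)*(-10) = 0 + 10 = 10.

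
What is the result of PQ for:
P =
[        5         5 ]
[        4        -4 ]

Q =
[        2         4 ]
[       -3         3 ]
PQ =
[       -5        35 ]
[       20         4 ]

Matrix multiplication: (PQ)[i][j] = sum over k of P[i][k] * Q[k][j].
  (PQ)[0][0] = (5)*(2) + (5)*(-3) = -5
  (PQ)[0][1] = (5)*(4) + (5)*(3) = 35
  (PQ)[1][0] = (4)*(2) + (-4)*(-3) = 20
  (PQ)[1][1] = (4)*(4) + (-4)*(3) = 4
PQ =
[       -5        35 ]
[       20         4 ]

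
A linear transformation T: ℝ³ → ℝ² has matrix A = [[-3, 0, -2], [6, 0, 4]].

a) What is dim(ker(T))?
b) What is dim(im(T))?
dim(ker) = 2, dim(im) = 1

Observe that row 2 = -2 × row 1 (so the rows are linearly dependent).
Thus rank(A) = 1 (only one linearly independent row).
dim(im(T)) = rank(A) = 1.
By the rank-nullity theorem applied to T: ℝ³ → ℝ², rank(A) + nullity(A) = 3 (the domain dimension), so dim(ker(T)) = 3 - 1 = 2.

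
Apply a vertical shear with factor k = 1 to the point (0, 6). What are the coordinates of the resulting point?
(0, 6)

Shear matrix for vertical shear with factor k = 1:
[[1, 0], [1, 1]]
Result: (0, 6) → (0, 6)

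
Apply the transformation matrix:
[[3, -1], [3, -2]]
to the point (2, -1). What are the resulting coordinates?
(7, 8)

Matrix multiplication:
[[3, -1], [3, -2]] × [2, -1]ᵀ
= [3×2 + -1×-1, 3×2 + -2×-1]ᵀ
= [7.0000, 8.0000]ᵀ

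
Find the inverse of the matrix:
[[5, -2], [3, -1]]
[[-1, 2], [-3, 5]]

For [[a,b],[c,d]], inverse = (1/det)·[[d,-b],[-c,a]]
det = 5·-1 - -2·3 = 1
Inverse = (1/1)·[[-1, 2], [-3, 5]]
        = [[-1, 2], [-3, 5]]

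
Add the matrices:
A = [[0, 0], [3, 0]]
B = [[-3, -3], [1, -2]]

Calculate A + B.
[[-3, -3], [4, -2]]

Add corresponding elements:
(0)+(-3)=-3
(0)+(-3)=-3
(3)+(1)=4
(0)+(-2)=-2
A + B = [[-3, -3], [4, -2]]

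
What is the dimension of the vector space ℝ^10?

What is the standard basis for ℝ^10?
Dimension = 10; standard basis = {e_1, e_2, e_3, …, e_10}

ℝ^10 is the space of 10-tuples of real numbers; its dimension is 10.
The standard basis consists of 10 vectors: e_1, e_2, e_3, …, e_10, where e_i is the vector with 1 in position i and 0 elsewhere.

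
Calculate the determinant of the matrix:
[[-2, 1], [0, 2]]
-4

For a 2×2 matrix [[a, b], [c, d]], det = ad - bc
det = (-2)(2) - (1)(0) = -4 - 0 = -4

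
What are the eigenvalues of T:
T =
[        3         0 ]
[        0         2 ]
λ = 2, 3

Solve det(T - λI) = 0. For a 2×2 matrix the characteristic equation is λ² - (trace)λ + det = 0.
trace(T) = a + d = 3 + 2 = 5.
det(T) = a*d - b*c = (3)*(2) - (0)*(0) = 6 - 0 = 6.
Characteristic equation: λ² - (5)λ + (6) = 0.
Discriminant = (5)² - 4*(6) = 25 - 24 = 1.
λ = (5 ± √1) / 2 = (5 ± 1) / 2 = 2, 3.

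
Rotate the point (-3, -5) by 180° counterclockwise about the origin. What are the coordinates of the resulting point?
(3, 5)

Rotation matrix R(θ) = [[cos θ, -sin θ], [sin θ, cos θ]]; for θ = 180°:
R = [[-1, 0], [0, -1]]
Result: R × [-3, -5]ᵀ = [-1·-3 + (0)·-5, 0·-3 + (-1)·-5]ᵀ = (3, 5)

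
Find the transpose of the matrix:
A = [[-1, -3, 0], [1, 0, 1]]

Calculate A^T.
[[-1, 1], [-3, 0], [0, 1]]

The transpose sends entry (i,j) to (j,i); rows become columns.
Row 0 of A: [-1, -3, 0] -> column 0 of A^T.
Row 1 of A: [1, 0, 1] -> column 1 of A^T.
A^T = [[-1, 1], [-3, 0], [0, 1]]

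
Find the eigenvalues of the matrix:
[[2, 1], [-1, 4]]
λ = 3 and λ = 3

Characteristic equation: det(A - λI) = 0
λ² - (trace)λ + (det) = 0
λ² - (6)λ + (9) = 0
λ² - 6λ + 9 = 0
Solving: λ = 3, 3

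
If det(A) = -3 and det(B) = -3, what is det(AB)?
9

Use the multiplicative property of determinants: det(AB) = det(A)*det(B).
det(AB) = (-3)*(-3) = 9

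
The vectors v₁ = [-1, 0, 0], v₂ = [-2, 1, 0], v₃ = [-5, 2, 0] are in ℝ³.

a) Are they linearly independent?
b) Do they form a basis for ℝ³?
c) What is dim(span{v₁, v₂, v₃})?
Not independent, not a basis, dim(span) = 2

Check whether v₃ can be written as a linear combination of v₁ and v₂.
v₃ = (1)·v₁ + (2)·v₂ = [-5, 2, 0], so the three vectors are linearly dependent.
Thus they do not form a basis for ℝ³, and dim(span{v₁, v₂, v₃}) = 2 (spanned by v₁ and v₂).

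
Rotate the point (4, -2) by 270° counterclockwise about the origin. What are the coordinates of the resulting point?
(-2, -4)

Rotation matrix R(θ) = [[cos θ, -sin θ], [sin θ, cos θ]]; for θ = 270°:
R = [[0, 1], [-1, 0]]
Result: R × [4, -2]ᵀ = [0·4 + (1)·-2, -1·4 + (0)·-2]ᵀ = (-2, -4)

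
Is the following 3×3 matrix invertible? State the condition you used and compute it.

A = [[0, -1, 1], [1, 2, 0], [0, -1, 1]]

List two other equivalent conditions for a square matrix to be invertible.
No, not invertible; det(A) = 0 (two rows are equal, so the rows are linearly dependent). Equivalent conditions (failing for this A): rank(A) < 3; Ax = 0 has non-trivial solutions; 0 is an eigenvalue; the columns are linearly dependent.

To check invertibility, compute det(A).
In this matrix, row 0 and the last row are identical, so one row is a scalar multiple of another and the rows are linearly dependent.
A matrix with linearly dependent rows has det = 0 and is not invertible.
Equivalent failed conditions:
- rank(A) < 3.
- Ax = 0 has non-trivial solutions.
- 0 is an eigenvalue.
- The columns are linearly dependent.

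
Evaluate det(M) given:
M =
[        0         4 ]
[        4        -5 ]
det(M) = -16

For a 2×2 matrix [[a, b], [c, d]], det = a*d - b*c.
det(M) = (0)*(-5) - (4)*(4) = 0 - 16 = -16.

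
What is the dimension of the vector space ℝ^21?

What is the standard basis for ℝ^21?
Dimension = 21; standard basis = {e_1, e_2, e_3, …, e_21}

ℝ^21 is the space of 21-tuples of real numbers; its dimension is 21.
The standard basis consists of 21 vectors: e_1, e_2, e_3, …, e_21, where e_i is the vector with 1 in position i and 0 elsewhere.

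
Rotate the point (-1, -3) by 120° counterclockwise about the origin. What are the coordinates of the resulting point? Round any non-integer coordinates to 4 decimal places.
(3.0981, 0.6340)

Rotation matrix R(θ) = [[cos θ, -sin θ], [sin θ, cos θ]]; for θ = 120°:
R = [[-1/2, -√3/2], [√3/2, -1/2]]
Result: R × [-1, -3]ᵀ = [-1/2·-1 + (-√3/2)·-3, √3/2·-1 + (-1/2)·-3]ᵀ = (3.0981, 0.6340)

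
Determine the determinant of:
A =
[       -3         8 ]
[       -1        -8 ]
det(A) = 32

For a 2×2 matrix [[a, b], [c, d]], det = a*d - b*c.
det(A) = (-3)*(-8) - (8)*(-1) = 24 + 8 = 32.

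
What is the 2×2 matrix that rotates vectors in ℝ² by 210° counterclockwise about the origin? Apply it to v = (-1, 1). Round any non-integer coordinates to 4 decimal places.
R = [[-√3/2, 1/2], [-1/2, -√3/2]]; R·v = (1.3660, -0.3660)

A counterclockwise rotation by angle θ in ℝ² has matrix R(θ) = [[cos θ, -sin θ], [sin θ, cos θ]].
For θ = 210°: cos θ = -√3/2, sin θ = -1/2.
R(210°) = [[-√3/2, 1/2], [-1/2, -√3/2]].
R·v = [-√3/2·-1 + (1/2)·1, -1/2·-1 + -√3/2·1] = (1.3660, -0.3660).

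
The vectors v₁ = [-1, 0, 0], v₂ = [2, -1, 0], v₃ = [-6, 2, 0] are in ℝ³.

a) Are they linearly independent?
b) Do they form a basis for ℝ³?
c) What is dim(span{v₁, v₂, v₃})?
Not independent, not a basis, dim(span) = 2

Check whether v₃ can be written as a linear combination of v₁ and v₂.
v₃ = (2)·v₁ + (-2)·v₂ = [-6, 2, 0], so the three vectors are linearly dependent.
Thus they do not form a basis for ℝ³, and dim(span{v₁, v₂, v₃}) = 2 (spanned by v₁ and v₂).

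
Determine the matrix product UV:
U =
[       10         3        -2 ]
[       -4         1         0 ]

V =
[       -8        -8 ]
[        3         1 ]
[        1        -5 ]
UV =
[      -73       -67 ]
[       35        33 ]

Matrix multiplication: (UV)[i][j] = sum over k of U[i][k] * V[k][j].
  (UV)[0][0] = (10)*(-8) + (3)*(3) + (-2)*(1) = -73
  (UV)[0][1] = (10)*(-8) + (3)*(1) + (-2)*(-5) = -67
  (UV)[1][0] = (-4)*(-8) + (1)*(3) + (0)*(1) = 35
  (UV)[1][1] = (-4)*(-8) + (1)*(1) + (0)*(-5) = 33
UV =
[      -73       -67 ]
[       35        33 ]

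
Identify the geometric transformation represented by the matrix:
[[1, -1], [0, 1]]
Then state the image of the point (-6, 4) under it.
horizontal shear with factor -1; image of (-6, 4) is (-10, 4)

The matrix [[1, k], [0, 1]] sends (x, y) to (x + -1y, y), leaving the y-coordinate fixed: a horizontal shear.
The matrix [[1, -1], [0, 1]] represents: horizontal shear with factor -1.
Applying it to (-6, 4): [1·-6 + -1·4, 0·-6 + 1·4] = (-10, 4).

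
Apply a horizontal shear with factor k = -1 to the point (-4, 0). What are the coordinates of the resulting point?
(-4, 0)

Shear matrix for horizontal shear with factor k = -1:
[[1, -1], [0, 1]]
Result: (-4, 0) → (-4, 0)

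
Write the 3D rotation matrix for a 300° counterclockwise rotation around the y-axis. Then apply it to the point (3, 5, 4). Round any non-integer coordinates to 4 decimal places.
R = [[1/2, 0, -√3/2], [0, 1, 0], [√3/2, 0, 1/2]]; R·(3, 5, 4) = (-1.9641, 5.0000, 4.5981)

Rotation matrix for 300° around y-axis:
cos(300°) = 1/2, sin(300°) = -√3/2
R = [[1/2, 0, -√3/2], [0, 1, 0], [√3/2, 0, 1/2]]
Apply to (3, 5, 4): R·[3, 5, 4]ᵀ = (-1.9641, 5.0000, 4.5981)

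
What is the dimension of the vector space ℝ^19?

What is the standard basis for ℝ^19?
Dimension = 19; standard basis = {e_1, e_2, e_3, …, e_19}

ℝ^19 is the space of 19-tuples of real numbers; its dimension is 19.
The standard basis consists of 19 vectors: e_1, e_2, e_3, …, e_19, where e_i is the vector with 1 in position i and 0 elsewhere.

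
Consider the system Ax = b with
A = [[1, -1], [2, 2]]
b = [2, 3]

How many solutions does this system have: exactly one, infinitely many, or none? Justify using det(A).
Exactly one solution

Compute det(A) = (1)*(2) - (-1)*(2) = 4.
Because det(A) ≠ 0, A is invertible and Ax = b has a unique solution for every b (here x = A⁻¹ b).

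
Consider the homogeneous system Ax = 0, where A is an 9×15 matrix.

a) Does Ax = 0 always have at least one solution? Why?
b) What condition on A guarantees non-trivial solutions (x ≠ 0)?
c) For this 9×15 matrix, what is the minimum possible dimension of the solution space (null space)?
a) Yes, x = 0 is always a solution. b) When A has linearly dependent columns (rank < n). c) Minimum nullity = 6.

a) x = 0 satisfies A·0 = 0, so the zero vector is always a solution.
b) Non-trivial solutions exist iff the columns of A are linearly dependent, equivalently rank(A) < n (the number of columns).
c) By rank-nullity, rank(A) + nullity(A) = n = 15. Since A has only 9 rows, rank(A) ≤ 9, so nullity(A) ≥ 15 - 9 = 6.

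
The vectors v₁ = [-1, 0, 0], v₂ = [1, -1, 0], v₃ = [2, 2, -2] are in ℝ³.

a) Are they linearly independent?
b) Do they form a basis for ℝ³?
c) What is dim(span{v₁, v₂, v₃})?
Yes independent, yes basis, dim = 3

Stack v₁, v₂, v₃ as rows of a 3×3 matrix.
[[-1, 0, 0]; [1, -1, 0]; [2, 2, -2]] is already lower triangular with nonzero diagonal entries (-1, -1, -2), so its determinant is the product of the diagonal entries, det = (-1)·(-1)·(-2) = -2 ≠ 0, and the rows are linearly independent.
Three linearly independent vectors in ℝ³ form a basis for ℝ³, so dim(span{v₁,v₂,v₃}) = 3.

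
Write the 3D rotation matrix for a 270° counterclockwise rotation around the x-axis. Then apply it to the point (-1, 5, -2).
R = [[1, 0, 0], [0, 0, 1], [0, -1, 0]]; R·(-1, 5, -2) = (-1, -2, -5)

Rotation matrix for 270° around x-axis:
cos(270°) = 0, sin(270°) = -1
R = [[1, 0, 0], [0, 0, 1], [0, -1, 0]]
Apply to (-1, 5, -2): R·[-1, 5, -2]ᵀ = (-1, -2, -5)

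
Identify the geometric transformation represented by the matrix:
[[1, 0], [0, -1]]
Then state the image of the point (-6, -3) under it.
reflection across the x-axis; image of (-6, -3) is (-6, 3)

This is a symmetric orthogonal matrix with determinant -1, which characterizes a reflection in ℝ².
The matrix [[1, 0], [0, -1]] represents: reflection across the x-axis.
Applying it to (-6, -3): [1·-6 + 0·-3, 0·-6 + -1·-3] = (-6, 3).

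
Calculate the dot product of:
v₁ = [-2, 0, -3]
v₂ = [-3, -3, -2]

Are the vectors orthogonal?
12, No

The dot product is the sum of products of corresponding components.
v₁·v₂ = (-2)*(-3) + (0)*(-3) + (-3)*(-2) = 6 + 0 + 6 = 12.
Two vectors are orthogonal iff their dot product is 0; here the dot product is 12, so the vectors are not orthogonal.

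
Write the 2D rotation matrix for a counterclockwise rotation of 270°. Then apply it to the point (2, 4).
R = [[0, 1], [-1, 0]]; R·(2, 4) = (4, -2)

Rotation matrix formula: R(θ) = [[cos θ, -sin θ], [sin θ, cos θ]]
For θ = 270°:
cos(270°) = 0
sin(270°) = -1
R = [[0, 1], [-1, 0]]
Apply to (2, 4): [0·2 + (1)·4, -1·2 + 0·4] = (4, -2)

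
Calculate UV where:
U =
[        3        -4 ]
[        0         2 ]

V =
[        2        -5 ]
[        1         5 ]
UV =
[        2       -35 ]
[        2        10 ]

Matrix multiplication: (UV)[i][j] = sum over k of U[i][k] * V[k][j].
  (UV)[0][0] = (3)*(2) + (-4)*(1) = 2
  (UV)[0][1] = (3)*(-5) + (-4)*(5) = -35
  (UV)[1][0] = (0)*(2) + (2)*(1) = 2
  (UV)[1][1] = (0)*(-5) + (2)*(5) = 10
UV =
[        2       -35 ]
[        2        10 ]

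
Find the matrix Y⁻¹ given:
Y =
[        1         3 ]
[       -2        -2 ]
det(Y) = 4
Y⁻¹ =
[     -1/2      -3/4 ]
[      1/2       1/4 ]

For a 2×2 matrix Y = [[a, b], [c, d]] with det(Y) ≠ 0, Y⁻¹ = (1/det(Y)) * [[d, -b], [-c, a]].
det(Y) = (1)*(-2) - (3)*(-2) = -2 + 6 = 4.
Y⁻¹ = (1/4) * [[-2, -3], [2, 1]].
Dividing each entry by 4 and reducing:
Y⁻¹ =
[     -1/2      -3/4 ]
[      1/2       1/4 ]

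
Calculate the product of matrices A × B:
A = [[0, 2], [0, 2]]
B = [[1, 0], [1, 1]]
[[2, 2], [2, 2]]

Matrix multiplication:
C[0][0] = 0×1 + 2×1 = 2
C[0][1] = 0×0 + 2×1 = 2
C[1][0] = 0×1 + 2×1 = 2
C[1][1] = 0×0 + 2×1 = 2
Result: [[2, 2], [2, 2]]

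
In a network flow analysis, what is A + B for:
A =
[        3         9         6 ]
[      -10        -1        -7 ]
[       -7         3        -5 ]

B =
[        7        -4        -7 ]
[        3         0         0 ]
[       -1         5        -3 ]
A + B =
[       10         5        -1 ]
[       -7        -1        -7 ]
[       -8         8        -8 ]

Matrix addition is elementwise: (A+B)[i][j] = A[i][j] + B[i][j].
  (A+B)[0][0] = (3) + (7) = 10
  (A+B)[0][1] = (9) + (-4) = 5
  (A+B)[0][2] = (6) + (-7) = -1
  (A+B)[1][0] = (-10) + (3) = -7
  (A+B)[1][1] = (-1) + (0) = -1
  (A+B)[1][2] = (-7) + (0) = -7
  (A+B)[2][0] = (-7) + (-1) = -8
  (A+B)[2][1] = (3) + (5) = 8
  (A+B)[2][2] = (-5) + (-3) = -8
A + B =
[       10         5        -1 ]
[       -7        -1        -7 ]
[       -8         8        -8 ]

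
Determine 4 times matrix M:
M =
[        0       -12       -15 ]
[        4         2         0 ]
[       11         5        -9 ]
4M =
[        0       -48       -60 ]
[       16         8         0 ]
[       44        20       -36 ]

Scalar multiplication is elementwise: (4M)[i][j] = 4 * M[i][j].
  (4M)[0][0] = 4 * (0) = 0
  (4M)[0][1] = 4 * (-12) = -48
  (4M)[0][2] = 4 * (-15) = -60
  (4M)[1][0] = 4 * (4) = 16
  (4M)[1][1] = 4 * (2) = 8
  (4M)[1][2] = 4 * (0) = 0
  (4M)[2][0] = 4 * (11) = 44
  (4M)[2][1] = 4 * (5) = 20
  (4M)[2][2] = 4 * (-9) = -36
4M =
[        0       -48       -60 ]
[       16         8         0 ]
[       44        20       -36 ]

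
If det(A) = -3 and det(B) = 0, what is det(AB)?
0

Use the multiplicative property of determinants: det(AB) = det(A)*det(B).
det(AB) = (-3)*(0) = 0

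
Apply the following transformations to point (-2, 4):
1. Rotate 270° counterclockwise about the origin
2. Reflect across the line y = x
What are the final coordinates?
(2, 4)

Step 1: Rotate 270° → (4, 2)
Step 2: Reflect across the line y = x → (2, 4)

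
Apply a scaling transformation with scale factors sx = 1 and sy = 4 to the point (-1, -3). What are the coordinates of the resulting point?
(-1, -12)

Scaling matrix:
[[1, 0], [0, 4]]
Result: (-1 × 1, -3 × 4) = (-1, -12)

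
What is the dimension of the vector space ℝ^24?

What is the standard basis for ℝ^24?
Dimension = 24; standard basis = {e_1, e_2, e_3, …, e_24}

ℝ^24 is the space of 24-tuples of real numbers; its dimension is 24.
The standard basis consists of 24 vectors: e_1, e_2, e_3, …, e_24, where e_i is the vector with 1 in position i and 0 elsewhere.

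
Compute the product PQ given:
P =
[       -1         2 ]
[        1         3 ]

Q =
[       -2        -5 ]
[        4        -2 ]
PQ =
[       10         1 ]
[       10       -11 ]

Matrix multiplication: (PQ)[i][j] = sum over k of P[i][k] * Q[k][j].
  (PQ)[0][0] = (-1)*(-2) + (2)*(4) = 10
  (PQ)[0][1] = (-1)*(-5) + (2)*(-2) = 1
  (PQ)[1][0] = (1)*(-2) + (3)*(4) = 10
  (PQ)[1][1] = (1)*(-5) + (3)*(-2) = -11
PQ =
[       10         1 ]
[       10       -11 ]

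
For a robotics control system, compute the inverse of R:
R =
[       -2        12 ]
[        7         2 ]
det(R) = -88
R⁻¹ =
[    -1/44      3/22 ]
[     7/88      1/44 ]

For a 2×2 matrix R = [[a, b], [c, d]] with det(R) ≠ 0, R⁻¹ = (1/det(R)) * [[d, -b], [-c, a]].
det(R) = (-2)*(2) - (12)*(7) = -4 - 84 = -88.
R⁻¹ = (1/-88) * [[2, -12], [-7, -2]].
Dividing each entry by -88 and reducing:
R⁻¹ =
[    -1/44      3/22 ]
[     7/88      1/44 ]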